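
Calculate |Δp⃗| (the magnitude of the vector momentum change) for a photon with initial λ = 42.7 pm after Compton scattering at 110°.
2.4530e-23 kg·m/s

Photon momentum magnitude is p = h/λ.

Initial momentum:
p₀ = h/λ = 6.6261e-34/4.2700e-11 = 1.5518e-23 kg·m/s

After scattering:
λ' = λ + Δλ = 42.7 + 3.2562 = 45.9562 pm
p' = h/λ' = 6.6261e-34/4.5956e-11 = 1.4418e-23 kg·m/s

Momentum is a vector; the scattered photon's direction makes angle θ = 110° with the incident direction. The magnitude of the vector change Δp⃗ = p⃗₀ − p⃗' is found from the law of cosines:
|Δp⃗|² = p₀² + p'² − 2p₀p'cos θ
|Δp⃗|² = (1.5518e-23)² + (1.4418e-23)² − 2·1.5518e-23·1.4418e-23·cos(110°)
|Δp⃗| = 2.4530e-23 kg·m/s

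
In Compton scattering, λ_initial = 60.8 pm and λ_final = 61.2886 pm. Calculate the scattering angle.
37.00°

First find the wavelength shift:
Δλ = λ' - λ = 61.2886 - 60.8 = 0.4886 pm

Using Δλ = λ_C(1 - cos θ), with λ_C = h/(m_e·c) ≈ 2.42631024 pm:
cos θ = 1 - Δλ/λ_C
cos θ = 1 - 0.4886/2.42631024
cos θ = 0.798624

θ = arccos(0.798624)
θ = 37.00°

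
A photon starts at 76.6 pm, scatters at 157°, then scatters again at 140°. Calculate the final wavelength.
85.5447 pm

Apply Compton shift twice:

First scattering at θ₁ = 157°:
Δλ₁ = λ_C(1 - cos(157°))
Δλ₁ = 2.4263 × 1.9205
Δλ₁ = 4.6597 pm

After first scattering:
λ₁ = 76.6 + 4.6597 = 81.2597 pm

Second scattering at θ₂ = 140°:
Δλ₂ = λ_C(1 - cos(140°))
Δλ₂ = 2.4263 × 1.7660
Δλ₂ = 4.2850 pm

Final wavelength:
λ₂ = 81.2597 + 4.2850 = 85.5447 pm

Total shift: Δλ_total = 4.6597 + 4.2850 = 8.9447 pm

(Intermediate values are shown rounded; full precision is carried through to the final answer.)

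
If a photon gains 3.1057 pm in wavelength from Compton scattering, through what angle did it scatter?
106.26°

From the Compton formula Δλ = λ_C(1 - cos θ), we can solve for θ:

cos θ = 1 - Δλ/λ_C

Given:
- Δλ = 3.1057 pm
- λ_C = h/(m_e·c) ≈ 2.42631024 pm

cos θ = 1 - 3.1057/2.42631024
cos θ = 1 - 1.280009
cos θ = -0.280009

θ = arccos(-0.280009)
θ = 106.26°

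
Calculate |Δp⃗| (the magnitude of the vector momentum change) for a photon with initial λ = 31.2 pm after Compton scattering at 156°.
3.8860e-23 kg·m/s

Photon momentum magnitude is p = h/λ.

Initial momentum:
p₀ = h/λ = 6.6261e-34/3.1200e-11 = 2.1237e-23 kg·m/s

After scattering:
λ' = λ + Δλ = 31.2 + 4.6429 = 35.8429 pm
p' = h/λ' = 6.6261e-34/3.5843e-11 = 1.8486e-23 kg·m/s

Momentum is a vector; the scattered photon's direction makes angle θ = 156° with the incident direction. The magnitude of the vector change Δp⃗ = p⃗₀ − p⃗' is found from the law of cosines:
|Δp⃗|² = p₀² + p'² − 2p₀p'cos θ
|Δp⃗|² = (2.1237e-23)² + (1.8486e-23)² − 2·2.1237e-23·1.8486e-23·cos(156°)
|Δp⃗| = 3.8860e-23 kg·m/s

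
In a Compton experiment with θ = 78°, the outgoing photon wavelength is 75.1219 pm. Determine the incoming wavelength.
73.2000 pm

From λ' = λ + Δλ, we have λ = λ' - Δλ

First calculate the Compton shift:
Δλ = λ_C(1 - cos θ)
Δλ = 2.4263 × (1 - cos(78°))
Δλ = 2.4263 × 0.7921
Δλ = 1.9219 pm

Initial wavelength:
λ = λ' - Δλ
λ = 75.1219 - 1.9219
λ = 73.2000 pm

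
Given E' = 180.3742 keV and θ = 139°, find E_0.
473.9002 keV

Convert final energy to wavelength (hc ≈ 1239.842 keV·pm):
λ' = hc/E' = 1239.842 / 180.3742 = 6.8737 pm

Calculate the Compton shift:
Δλ = λ_C(1 - cos(139°))
Δλ = 2.4263 × (1 - cos(139°))
Δλ = 4.2575 pm

Initial wavelength:
λ = λ' - Δλ = 6.8737 - 4.2575 = 2.6163 pm

Initial energy:
E = hc/λ = 1239.842 / 2.6163 = 473.9002 keV

(Intermediate values are shown rounded; full precision is carried through to the final answer.)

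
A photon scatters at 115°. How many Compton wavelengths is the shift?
1.4226 λ_C

The Compton shift formula is:
Δλ = λ_C(1 - cos θ)

Dividing both sides by λ_C:
Δλ/λ_C = 1 - cos θ

For θ = 115°:
Δλ/λ_C = 1 - cos(115°)
Δλ/λ_C = 1 - -0.4226
Δλ/λ_C = 1.4226

This means the shift is 1.4226 × λ_C = 3.4517 pm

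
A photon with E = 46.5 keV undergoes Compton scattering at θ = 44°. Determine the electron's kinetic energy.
1.1580 keV

By energy conservation: K_e = E_initial - E_final

First find the scattered photon energy:
Initial wavelength: λ = hc/E = 26.6633 pm
Compton shift: Δλ = λ_C(1 - cos(44°)) = 0.6810 pm
Final wavelength: λ' = 26.6633 + 0.6810 = 27.3442 pm
Final photon energy: E' = hc/λ' = 45.3420 keV

Electron kinetic energy:
K_e = E - E' = 46.5000 - 45.3420 = 1.1580 keV

(Intermediate values are shown rounded; full precision is carried through to the final answer.)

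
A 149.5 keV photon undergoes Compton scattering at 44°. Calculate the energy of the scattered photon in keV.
138.1559 keV

First convert energy to wavelength:
λ = hc/E, with hc ≈ 1239.842 keV·pm (i.e. 1239.842 eV·nm)

For E = 149.5 keV = 149500 eV:
λ = 1239.842 keV·pm / 149.5 keV
λ = 8.2933 pm

Calculate the Compton shift:
Δλ = λ_C(1 - cos(44°)) = 2.4263 × 0.2807
Δλ = 0.6810 pm

Final wavelength:
λ' = 8.2933 + 0.6810 = 8.9742 pm

Final energy:
E' = hc/λ' = 1239.842 / 8.9742 = 138.1559 keV

(Intermediate values are shown rounded; full precision is carried through to the final answer.)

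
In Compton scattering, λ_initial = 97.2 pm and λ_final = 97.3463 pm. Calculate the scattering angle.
20.00°

First find the wavelength shift:
Δλ = λ' - λ = 97.3463 - 97.2 = 0.1463 pm

Using Δλ = λ_C(1 - cos θ), with λ_C = h/(m_e·c) ≈ 2.42631024 pm:
cos θ = 1 - Δλ/λ_C
cos θ = 1 - 0.1463/2.42631024
cos θ = 0.939703

θ = arccos(0.939703)
θ = 20.00°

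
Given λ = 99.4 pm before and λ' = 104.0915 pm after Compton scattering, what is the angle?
159.00°

First find the wavelength shift:
Δλ = λ' - λ = 104.0915 - 99.4 = 4.6915 pm

Using Δλ = λ_C(1 - cos θ), with λ_C = h/(m_e·c) ≈ 2.42631024 pm:
cos θ = 1 - Δλ/λ_C
cos θ = 1 - 4.6915/2.42631024
cos θ = -0.933594

θ = arccos(-0.933594)
θ = 159.00°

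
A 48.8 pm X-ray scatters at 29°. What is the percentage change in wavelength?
0.6234%

Calculate the Compton shift:
Δλ = λ_C(1 - cos(29°))
Δλ = 2.4263 × (1 - cos(29°))
Δλ = 2.4263 × 0.1254
Δλ = 0.3042 pm

Percentage change:
(Δλ/λ₀) × 100 = (0.3042/48.8) × 100
= 0.6234%

(Intermediate values are shown rounded; full precision is carried through to the final answer.)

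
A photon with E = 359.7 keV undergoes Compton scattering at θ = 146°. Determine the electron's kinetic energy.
202.4532 keV

By energy conservation: K_e = E_initial - E_final

First find the scattered photon energy:
Initial wavelength: λ = hc/E = 3.4469 pm
Compton shift: Δλ = λ_C(1 - cos(146°)) = 4.4378 pm
Final wavelength: λ' = 3.4469 + 4.4378 = 7.8847 pm
Final photon energy: E' = hc/λ' = 157.2468 keV

Electron kinetic energy:
K_e = E - E' = 359.7000 - 157.2468 = 202.4532 keV

(Intermediate values are shown rounded; full precision is carried through to the final answer.)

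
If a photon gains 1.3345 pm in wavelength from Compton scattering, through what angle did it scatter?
63.26°

From the Compton formula Δλ = λ_C(1 - cos θ), we can solve for θ:

cos θ = 1 - Δλ/λ_C

Given:
- Δλ = 1.3345 pm
- λ_C = h/(m_e·c) ≈ 2.42631024 pm

cos θ = 1 - 1.3345/2.42631024
cos θ = 1 - 0.550012
cos θ = 0.449988

θ = arccos(0.449988)
θ = 63.26°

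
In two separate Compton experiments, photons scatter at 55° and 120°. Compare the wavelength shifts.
120° produces the larger shift by a factor of 3.518

Calculate both shifts using Δλ = λ_C(1 - cos θ):

For θ₁ = 55°:
Δλ₁ = 2.4263 × (1 - cos(55°))
Δλ₁ = 2.4263 × 0.4264
Δλ₁ = 1.0346 pm

For θ₂ = 120°:
Δλ₂ = 2.4263 × (1 - cos(120°))
Δλ₂ = 2.4263 × 1.5000
Δλ₂ = 3.6395 pm

The 120° angle produces the larger shift.
Ratio: 3.6395/1.0346 = 3.518

(Intermediate values are shown rounded; full precision is carried through to the final answer.)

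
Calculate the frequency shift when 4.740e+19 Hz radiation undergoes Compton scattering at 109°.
1.598e+19 Hz (decrease)

Convert frequency to wavelength (c = 299792458 m/s):
λ₀ = c/f₀ = 299792458/4.740e+19 = 6.3247354e-12 m = 6.3247 pm

Calculate Compton shift:
Δλ = λ_C(1 - cos(109°)) = 3.2162 pm

Final wavelength:
λ' = λ₀ + Δλ = 6.3247 + 3.2162 = 9.5410 pm

Final frequency:
f' = c/λ' = 299792458/9.5409750e-12 = 3.1421575e+19 Hz

Frequency shift (decrease):
Δf = f₀ - f' = 4.740e+19 - 3.1421575e+19 = 1.598e+19 Hz

(Intermediate values are shown rounded; full precision is carried through to the final answer.)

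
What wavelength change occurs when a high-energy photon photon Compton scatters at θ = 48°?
0.8028 pm

Using the Compton scattering formula:
Δλ = λ_C(1 - cos θ)

where λ_C = h/(m_e·c) ≈ 2.4263 pm is the Compton wavelength of an electron.

For θ = 48°:
cos(48°) = 0.6691
1 - cos(48°) = 0.3309

Δλ = 2.4263 × 0.3309
Δλ = 0.8028 pm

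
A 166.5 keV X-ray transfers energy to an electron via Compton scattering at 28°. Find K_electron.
6.1169 keV

By energy conservation: K_e = E_initial - E_final

First find the scattered photon energy:
Initial wavelength: λ = hc/E = 7.4465 pm
Compton shift: Δλ = λ_C(1 - cos(28°)) = 0.2840 pm
Final wavelength: λ' = 7.4465 + 0.2840 = 7.7305 pm
Final photon energy: E' = hc/λ' = 160.3831 keV

Electron kinetic energy:
K_e = E - E' = 166.5000 - 160.3831 = 6.1169 keV

(Intermediate values are shown rounded; full precision is carried through to the final answer.)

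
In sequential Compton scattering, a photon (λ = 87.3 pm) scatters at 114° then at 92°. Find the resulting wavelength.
93.2242 pm

Apply Compton shift twice:

First scattering at θ₁ = 114°:
Δλ₁ = λ_C(1 - cos(114°))
Δλ₁ = 2.4263 × 1.4067
Δλ₁ = 3.4132 pm

After first scattering:
λ₁ = 87.3 + 3.4132 = 90.7132 pm

Second scattering at θ₂ = 92°:
Δλ₂ = λ_C(1 - cos(92°))
Δλ₂ = 2.4263 × 1.0349
Δλ₂ = 2.5110 pm

Final wavelength:
λ₂ = 90.7132 + 2.5110 = 93.2242 pm

Total shift: Δλ_total = 3.4132 + 2.5110 = 5.9242 pm

(Intermediate values are shown rounded; full precision is carried through to the final answer.)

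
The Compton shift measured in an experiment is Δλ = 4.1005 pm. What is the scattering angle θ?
133.63°

From the Compton formula Δλ = λ_C(1 - cos θ), we can solve for θ:

cos θ = 1 - Δλ/λ_C

Given:
- Δλ = 4.1005 pm
- λ_C = h/(m_e·c) ≈ 2.42631024 pm

cos θ = 1 - 4.1005/2.42631024
cos θ = 1 - 1.690015
cos θ = -0.690015

θ = arccos(-0.690015)
θ = 133.63°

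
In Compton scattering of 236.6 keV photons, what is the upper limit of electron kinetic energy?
113.7566 keV

Maximum energy transfer occurs at θ = 180° (backscattering).

Initial photon: E₀ = 236.6 keV → λ₀ = 5.2402 pm

Maximum Compton shift (at 180°):
Δλ_max = 2λ_C = 2 × 2.4263 = 4.8526 pm

Final wavelength:
λ' = 5.2402 + 4.8526 = 10.0929 pm

Minimum photon energy (maximum energy to electron):
E'_min = hc/λ' = 122.8434 keV

Maximum electron kinetic energy:
K_max = E₀ - E'_min = 236.6000 - 122.8434 = 113.7566 keV

(Intermediate values are shown rounded; full precision is carried through to the final answer.)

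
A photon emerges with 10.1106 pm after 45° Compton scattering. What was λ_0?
9.4000 pm

From λ' = λ + Δλ, we have λ = λ' - Δλ

First calculate the Compton shift:
Δλ = λ_C(1 - cos θ)
Δλ = 2.4263 × (1 - cos(45°))
Δλ = 2.4263 × 0.2929
Δλ = 0.7106 pm

Initial wavelength:
λ = λ' - Δλ
λ = 10.1106 - 0.7106
λ = 9.4000 pm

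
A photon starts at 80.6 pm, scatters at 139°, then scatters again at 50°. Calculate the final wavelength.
85.7242 pm

Apply Compton shift twice:

First scattering at θ₁ = 139°:
Δλ₁ = λ_C(1 - cos(139°))
Δλ₁ = 2.4263 × 1.7547
Δλ₁ = 4.2575 pm

After first scattering:
λ₁ = 80.6 + 4.2575 = 84.8575 pm

Second scattering at θ₂ = 50°:
Δλ₂ = λ_C(1 - cos(50°))
Δλ₂ = 2.4263 × 0.3572
Δλ₂ = 0.8667 pm

Final wavelength:
λ₂ = 84.8575 + 0.8667 = 85.7242 pm

Total shift: Δλ_total = 4.2575 + 0.8667 = 5.1242 pm

(Intermediate values are shown rounded; full precision is carried through to the final answer.)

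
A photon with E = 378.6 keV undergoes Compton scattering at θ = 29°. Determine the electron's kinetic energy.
32.1805 keV

By energy conservation: K_e = E_initial - E_final

First find the scattered photon energy:
Initial wavelength: λ = hc/E = 3.2748 pm
Compton shift: Δλ = λ_C(1 - cos(29°)) = 0.3042 pm
Final wavelength: λ' = 3.2748 + 0.3042 = 3.5790 pm
Final photon energy: E' = hc/λ' = 346.4195 keV

Electron kinetic energy:
K_e = E - E' = 378.6000 - 346.4195 = 32.1805 keV

(Intermediate values are shown rounded; full precision is carried through to the final answer.)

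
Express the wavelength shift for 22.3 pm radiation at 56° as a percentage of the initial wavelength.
4.7961%

Calculate the Compton shift:
Δλ = λ_C(1 - cos(56°))
Δλ = 2.4263 × (1 - cos(56°))
Δλ = 2.4263 × 0.4408
Δλ = 1.0695 pm

Percentage change:
(Δλ/λ₀) × 100 = (1.0695/22.3) × 100
= 4.7961%

(Intermediate values are shown rounded; full precision is carried through to the final answer.)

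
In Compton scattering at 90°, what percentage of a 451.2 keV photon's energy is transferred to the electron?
0.4689 (or 46.89%)

Calculate initial and final photon energies:

Initial: E₀ = 451.2 keV → λ₀ = 2.7479 pm
Compton shift: Δλ = 2.4263 pm
Final wavelength: λ' = 5.1742 pm
Final energy: E' = 239.6206 keV

Fractional energy loss:
(E₀ - E')/E₀ = (451.2000 - 239.6206)/451.2000
= 211.5794/451.2000
= 0.4689
= 46.89%

(Intermediate values are shown rounded; full precision is carried through to the final answer.)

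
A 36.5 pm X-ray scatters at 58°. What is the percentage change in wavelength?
3.1248%

Calculate the Compton shift:
Δλ = λ_C(1 - cos(58°))
Δλ = 2.4263 × (1 - cos(58°))
Δλ = 2.4263 × 0.4701
Δλ = 1.1406 pm

Percentage change:
(Δλ/λ₀) × 100 = (1.1406/36.5) × 100
= 3.1248%

(Intermediate values are shown rounded; full precision is carried through to the final answer.)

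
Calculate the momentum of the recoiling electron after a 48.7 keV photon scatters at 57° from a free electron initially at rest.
2.4340e-23 kg·m/s

The electron is initially at rest, so by conservation of momentum:
p⃗_e = p⃗₀ − p⃗'  (incident photon momentum minus scattered photon momentum)

Photon momentum magnitudes (p = h/λ = E/c):
λ₀ = hc/E₀ = 25.4588 pm → p₀ = h/λ₀ = 2.6027e-23 kg·m/s
Δλ = λ_C(1 − cos 57°) = 1.1048 pm
λ' = 26.5636 pm → p' = h/λ' = 2.4944e-23 kg·m/s

The scattered photon makes angle θ = 57° with the incident direction, so by the law of cosines:
|p⃗_e|² = p₀² + p'² − 2p₀p'cos θ
|p⃗_e|² = (2.6027e-23)² + (2.4944e-23)² − 2·2.6027e-23·2.4944e-23·cos(57°)
|p⃗_e| = 2.4340e-23 kg·m/s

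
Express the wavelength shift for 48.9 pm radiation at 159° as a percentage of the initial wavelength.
9.5940%

Calculate the Compton shift:
Δλ = λ_C(1 - cos(159°))
Δλ = 2.4263 × (1 - cos(159°))
Δλ = 2.4263 × 1.9336
Δλ = 4.6915 pm

Percentage change:
(Δλ/λ₀) × 100 = (4.6915/48.9) × 100
= 9.5940%

(Intermediate values are shown rounded; full precision is carried through to the final answer.)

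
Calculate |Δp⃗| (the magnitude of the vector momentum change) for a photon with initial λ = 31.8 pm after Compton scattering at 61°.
2.0762e-23 kg·m/s

Photon momentum magnitude is p = h/λ.

Initial momentum:
p₀ = h/λ = 6.6261e-34/3.1800e-11 = 2.0837e-23 kg·m/s

After scattering:
λ' = λ + Δλ = 31.8 + 1.2500 = 33.0500 pm
p' = h/λ' = 6.6261e-34/3.3050e-11 = 2.0049e-23 kg·m/s

Momentum is a vector; the scattered photon's direction makes angle θ = 61° with the incident direction. The magnitude of the vector change Δp⃗ = p⃗₀ − p⃗' is found from the law of cosines:
|Δp⃗|² = p₀² + p'² − 2p₀p'cos θ
|Δp⃗|² = (2.0837e-23)² + (2.0049e-23)² − 2·2.0837e-23·2.0049e-23·cos(61°)
|Δp⃗| = 2.0762e-23 kg·m/s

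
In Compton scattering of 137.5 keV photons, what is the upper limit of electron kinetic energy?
48.1076 keV

Maximum energy transfer occurs at θ = 180° (backscattering).

Initial photon: E₀ = 137.5 keV → λ₀ = 9.0170 pm

Maximum Compton shift (at 180°):
Δλ_max = 2λ_C = 2 × 2.4263 = 4.8526 pm

Final wavelength:
λ' = 9.0170 + 4.8526 = 13.8697 pm

Minimum photon energy (maximum energy to electron):
E'_min = hc/λ' = 89.3924 keV

Maximum electron kinetic energy:
K_max = E₀ - E'_min = 137.5000 - 89.3924 = 48.1076 keV

(Intermediate values are shown rounded; full precision is carried through to the final answer.)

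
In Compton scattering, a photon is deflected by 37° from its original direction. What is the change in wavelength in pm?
0.4886 pm

Using the Compton scattering formula:
Δλ = λ_C(1 - cos θ)

where λ_C = h/(m_e·c) ≈ 2.4263 pm is the Compton wavelength of an electron.

For θ = 37°:
cos(37°) = 0.7986
1 - cos(37°) = 0.2014

Δλ = 2.4263 × 0.2014
Δλ = 0.4886 pm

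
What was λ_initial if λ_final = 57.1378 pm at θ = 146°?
52.7000 pm

From λ' = λ + Δλ, we have λ = λ' - Δλ

First calculate the Compton shift:
Δλ = λ_C(1 - cos θ)
Δλ = 2.4263 × (1 - cos(146°))
Δλ = 2.4263 × 1.8290
Δλ = 4.4378 pm

Initial wavelength:
λ = λ' - Δλ
λ = 57.1378 - 4.4378
λ = 52.7000 pm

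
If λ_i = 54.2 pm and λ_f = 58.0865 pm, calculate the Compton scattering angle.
127.00°

First find the wavelength shift:
Δλ = λ' - λ = 58.0865 - 54.2 = 3.8865 pm

Using Δλ = λ_C(1 - cos θ), with λ_C = h/(m_e·c) ≈ 2.42631024 pm:
cos θ = 1 - Δλ/λ_C
cos θ = 1 - 3.8865/2.42631024
cos θ = -0.601815

θ = arccos(-0.601815)
θ = 127.00°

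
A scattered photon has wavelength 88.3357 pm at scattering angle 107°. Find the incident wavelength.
85.2000 pm

From λ' = λ + Δλ, we have λ = λ' - Δλ

First calculate the Compton shift:
Δλ = λ_C(1 - cos θ)
Δλ = 2.4263 × (1 - cos(107°))
Δλ = 2.4263 × 1.2924
Δλ = 3.1357 pm

Initial wavelength:
λ = λ' - Δλ
λ = 88.3357 - 3.1357
λ = 85.2000 pm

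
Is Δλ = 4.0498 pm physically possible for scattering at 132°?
Yes, consistent

Calculate the expected shift for θ = 132°:

Δλ_expected = λ_C(1 - cos(132°))
Δλ_expected = 2.4263 × (1 - cos(132°))
Δλ_expected = 2.4263 × 1.6691
Δλ_expected = 4.0498 pm

Given shift: 4.0498 pm
Expected shift: 4.0498 pm
Difference: 0.0000 pm

The values match. This is consistent with Compton scattering at the stated angle.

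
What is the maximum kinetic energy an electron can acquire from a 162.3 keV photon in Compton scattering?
63.0477 keV

Maximum energy transfer occurs at θ = 180° (backscattering).

Initial photon: E₀ = 162.3 keV → λ₀ = 7.6392 pm

Maximum Compton shift (at 180°):
Δλ_max = 2λ_C = 2 × 2.4263 = 4.8526 pm

Final wavelength:
λ' = 7.6392 + 4.8526 = 12.4918 pm

Minimum photon energy (maximum energy to electron):
E'_min = hc/λ' = 99.2523 keV

Maximum electron kinetic energy:
K_max = E₀ - E'_min = 162.3000 - 99.2523 = 63.0477 keV

(Intermediate values are shown rounded; full precision is carried through to the final answer.)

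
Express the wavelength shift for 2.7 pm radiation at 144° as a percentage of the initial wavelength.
162.5643%

Calculate the Compton shift:
Δλ = λ_C(1 - cos(144°))
Δλ = 2.4263 × (1 - cos(144°))
Δλ = 2.4263 × 1.8090
Δλ = 4.3892 pm

Percentage change:
(Δλ/λ₀) × 100 = (4.3892/2.7) × 100
= 162.5643%

(Intermediate values are shown rounded; full precision is carried through to the final answer.)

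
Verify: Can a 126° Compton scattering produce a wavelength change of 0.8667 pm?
No, inconsistent

Calculate the expected shift for θ = 126°:

Δλ_expected = λ_C(1 - cos(126°))
Δλ_expected = 2.4263 × (1 - cos(126°))
Δλ_expected = 2.4263 × 1.5878
Δλ_expected = 3.8525 pm

Given shift: 0.8667 pm
Expected shift: 3.8525 pm
Difference: 2.9858 pm

The values do not match. The given shift corresponds to θ ≈ 50.0°, not 126°.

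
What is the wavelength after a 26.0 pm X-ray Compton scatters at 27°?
26.2645 pm

Using the Compton scattering formula:
λ' = λ + Δλ = λ + λ_C(1 - cos θ)

Given:
- Initial wavelength λ = 26.0 pm
- Scattering angle θ = 27°
- Compton wavelength λ_C ≈ 2.4263 pm

Calculate the shift:
Δλ = 2.4263 × (1 - cos(27°))
Δλ = 2.4263 × 0.1090
Δλ = 0.2645 pm

Final wavelength:
λ' = 26.0 + 0.2645 = 26.2645 pm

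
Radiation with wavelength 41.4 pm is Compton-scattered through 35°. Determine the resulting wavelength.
41.8388 pm

Using the Compton scattering formula:
λ' = λ + Δλ = λ + λ_C(1 - cos θ)

Given:
- Initial wavelength λ = 41.4 pm
- Scattering angle θ = 35°
- Compton wavelength λ_C ≈ 2.4263 pm

Calculate the shift:
Δλ = 2.4263 × (1 - cos(35°))
Δλ = 2.4263 × 0.1808
Δλ = 0.4388 pm

Final wavelength:
λ' = 41.4 + 0.4388 = 41.8388 pm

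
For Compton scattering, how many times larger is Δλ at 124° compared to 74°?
124° produces the larger shift by a factor of 2.153

Calculate both shifts using Δλ = λ_C(1 - cos θ):

For θ₁ = 74°:
Δλ₁ = 2.4263 × (1 - cos(74°))
Δλ₁ = 2.4263 × 0.7244
Δλ₁ = 1.7575 pm

For θ₂ = 124°:
Δλ₂ = 2.4263 × (1 - cos(124°))
Δλ₂ = 2.4263 × 1.5592
Δλ₂ = 3.7831 pm

The 124° angle produces the larger shift.
Ratio: 3.7831/1.7575 = 2.153

(Intermediate values are shown rounded; full precision is carried through to the final answer.)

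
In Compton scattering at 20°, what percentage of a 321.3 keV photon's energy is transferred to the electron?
0.0365 (or 3.65%)

Calculate initial and final photon energies:

Initial: E₀ = 321.3 keV → λ₀ = 3.8588 pm
Compton shift: Δλ = 0.1463 pm
Final wavelength: λ' = 4.0052 pm
Final energy: E' = 309.5616 keV

Fractional energy loss:
(E₀ - E')/E₀ = (321.3000 - 309.5616)/321.3000
= 11.7384/321.3000
= 0.0365
= 3.65%

(Intermediate values are shown rounded; full precision is carried through to the final answer.)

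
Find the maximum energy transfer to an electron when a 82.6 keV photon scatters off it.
20.1797 keV

Maximum energy transfer occurs at θ = 180° (backscattering).

Initial photon: E₀ = 82.6 keV → λ₀ = 15.0102 pm

Maximum Compton shift (at 180°):
Δλ_max = 2λ_C = 2 × 2.4263 = 4.8526 pm

Final wavelength:
λ' = 15.0102 + 4.8526 = 19.8628 pm

Minimum photon energy (maximum energy to electron):
E'_min = hc/λ' = 62.4203 keV

Maximum electron kinetic energy:
K_max = E₀ - E'_min = 82.6000 - 62.4203 = 20.1797 keV

(Intermediate values are shown rounded; full precision is carried through to the final answer.)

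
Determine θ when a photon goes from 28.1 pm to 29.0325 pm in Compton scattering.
52.00°

First find the wavelength shift:
Δλ = λ' - λ = 29.0325 - 28.1 = 0.9325 pm

Using Δλ = λ_C(1 - cos θ), with λ_C = h/(m_e·c) ≈ 2.42631024 pm:
cos θ = 1 - Δλ/λ_C
cos θ = 1 - 0.9325/2.42631024
cos θ = 0.615672

θ = arccos(0.615672)
θ = 52.00°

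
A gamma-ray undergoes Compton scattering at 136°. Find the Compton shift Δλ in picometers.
4.1717 pm

Using the Compton scattering formula:
Δλ = λ_C(1 - cos θ)

where λ_C = h/(m_e·c) ≈ 2.4263 pm is the Compton wavelength of an electron.

For θ = 136°:
cos(136°) = -0.7193
1 - cos(136°) = 1.7193

Δλ = 2.4263 × 1.7193
Δλ = 4.1717 pm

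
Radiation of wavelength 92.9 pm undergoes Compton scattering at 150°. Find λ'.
97.4276 pm

Using the Compton formula: λ' = λ + λ_C(1 − cos θ)

For θ = 150°, cos θ = -√3/2 (exact) ≈ -0.8660, so:
1 − cos 150° = 1 − (-√3/2) ≈ 1.8660

Δλ = λ_C × 1.8660 = 2.4263 × 1.8660 = 4.5276 pm

λ' = 92.9 + 4.5276 = 97.4276 pm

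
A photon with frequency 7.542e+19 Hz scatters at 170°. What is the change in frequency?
4.132e+19 Hz (decrease)

Convert frequency to wavelength (c = 299792458 m/s):
λ₀ = c/f₀ = 299792458/7.542e+19 = 3.9749729e-12 m = 3.9750 pm

Calculate Compton shift:
Δλ = λ_C(1 - cos(170°)) = 4.8158 pm

Final wavelength:
λ' = λ₀ + Δλ = 3.9750 + 4.8158 = 8.7907 pm

Final frequency:
f' = c/λ' = 299792458/8.7907323e-12 = 3.4103241e+19 Hz

Frequency shift (decrease):
Δf = f₀ - f' = 7.542e+19 - 3.4103241e+19 = 4.132e+19 Hz

(Intermediate values are shown rounded; full precision is carried through to the final answer.)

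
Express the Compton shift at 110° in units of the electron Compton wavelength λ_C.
1.3420 λ_C

The Compton shift formula is:
Δλ = λ_C(1 - cos θ)

Dividing both sides by λ_C:
Δλ/λ_C = 1 - cos θ

For θ = 110°:
Δλ/λ_C = 1 - cos(110°)
Δλ/λ_C = 1 - -0.3420
Δλ/λ_C = 1.3420

This means the shift is 1.3420 × λ_C = 3.2562 pm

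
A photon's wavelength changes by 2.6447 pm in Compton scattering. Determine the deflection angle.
95.16°

From the Compton formula Δλ = λ_C(1 - cos θ), we can solve for θ:

cos θ = 1 - Δλ/λ_C

Given:
- Δλ = 2.6447 pm
- λ_C = h/(m_e·c) ≈ 2.42631024 pm

cos θ = 1 - 2.6447/2.42631024
cos θ = 1 - 1.090009
cos θ = -0.090009

θ = arccos(-0.090009)
θ = 95.16°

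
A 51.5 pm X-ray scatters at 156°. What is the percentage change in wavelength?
9.0153%

Calculate the Compton shift:
Δλ = λ_C(1 - cos(156°))
Δλ = 2.4263 × (1 - cos(156°))
Δλ = 2.4263 × 1.9135
Δλ = 4.6429 pm

Percentage change:
(Δλ/λ₀) × 100 = (4.6429/51.5) × 100
= 9.0153%

(Intermediate values are shown rounded; full precision is carried through to the final answer.)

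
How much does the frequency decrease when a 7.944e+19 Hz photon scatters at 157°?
4.389e+19 Hz (decrease)

Convert frequency to wavelength (c = 299792458 m/s):
λ₀ = c/f₀ = 299792458/7.944e+19 = 3.7738225e-12 m = 3.7738 pm

Calculate Compton shift:
Δλ = λ_C(1 - cos(157°)) = 4.6597 pm

Final wavelength:
λ' = λ₀ + Δλ = 3.7738 + 4.6597 = 8.4336 pm

Final frequency:
f' = c/λ' = 299792458/8.4335631e-12 = 3.5547544e+19 Hz

Frequency shift (decrease):
Δf = f₀ - f' = 7.944e+19 - 3.5547544e+19 = 4.389e+19 Hz

(Intermediate values are shown rounded; full precision is carried through to the final answer.)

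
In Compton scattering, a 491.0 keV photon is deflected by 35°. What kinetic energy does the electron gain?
72.6898 keV

By energy conservation: K_e = E_initial - E_final

First find the scattered photon energy:
Initial wavelength: λ = hc/E = 2.5251 pm
Compton shift: Δλ = λ_C(1 - cos(35°)) = 0.4388 pm
Final wavelength: λ' = 2.5251 + 0.4388 = 2.9639 pm
Final photon energy: E' = hc/λ' = 418.3102 keV

Electron kinetic energy:
K_e = E - E' = 491.0000 - 418.3102 = 72.6898 keV

(Intermediate values are shown rounded; full precision is carried through to the final answer.)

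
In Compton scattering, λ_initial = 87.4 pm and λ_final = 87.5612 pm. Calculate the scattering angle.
21.00°

First find the wavelength shift:
Δλ = λ' - λ = 87.5612 - 87.4 = 0.1612 pm

Using Δλ = λ_C(1 - cos θ), with λ_C = h/(m_e·c) ≈ 2.42631024 pm:
cos θ = 1 - Δλ/λ_C
cos θ = 1 - 0.1612/2.42631024
cos θ = 0.933562

θ = arccos(0.933562)
θ = 21.00°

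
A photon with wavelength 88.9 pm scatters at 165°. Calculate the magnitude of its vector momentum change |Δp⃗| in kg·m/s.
1.4403e-23 kg·m/s

Photon momentum magnitude is p = h/λ.

Initial momentum:
p₀ = h/λ = 6.6261e-34/8.8900e-11 = 7.4534e-24 kg·m/s

After scattering:
λ' = λ + Δλ = 88.9 + 4.7699 = 93.6699 pm
p' = h/λ' = 6.6261e-34/9.3670e-11 = 7.0738e-24 kg·m/s

Momentum is a vector; the scattered photon's direction makes angle θ = 165° with the incident direction. The magnitude of the vector change Δp⃗ = p⃗₀ − p⃗' is found from the law of cosines:
|Δp⃗|² = p₀² + p'² − 2p₀p'cos θ
|Δp⃗|² = (7.4534e-24)² + (7.0738e-24)² − 2·7.4534e-24·7.0738e-24·cos(165°)
|Δp⃗| = 1.4403e-23 kg·m/s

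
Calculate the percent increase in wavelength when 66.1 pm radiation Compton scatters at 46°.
1.1208%

Calculate the Compton shift:
Δλ = λ_C(1 - cos(46°))
Δλ = 2.4263 × (1 - cos(46°))
Δλ = 2.4263 × 0.3053
Δλ = 0.7409 pm

Percentage change:
(Δλ/λ₀) × 100 = (0.7409/66.1) × 100
= 1.1208%

(Intermediate values are shown rounded; full precision is carried through to the final answer.)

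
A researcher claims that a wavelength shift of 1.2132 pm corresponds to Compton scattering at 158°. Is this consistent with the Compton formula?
No, inconsistent

Calculate the expected shift for θ = 158°:

Δλ_expected = λ_C(1 - cos(158°))
Δλ_expected = 2.4263 × (1 - cos(158°))
Δλ_expected = 2.4263 × 1.9272
Δλ_expected = 4.6759 pm

Given shift: 1.2132 pm
Expected shift: 4.6759 pm
Difference: 3.4628 pm

The values do not match. The given shift corresponds to θ ≈ 60.0°, not 158°.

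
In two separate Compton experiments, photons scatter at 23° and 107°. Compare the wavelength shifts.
107° produces the larger shift by a factor of 16.257

Calculate both shifts using Δλ = λ_C(1 - cos θ):

For θ₁ = 23°:
Δλ₁ = 2.4263 × (1 - cos(23°))
Δλ₁ = 2.4263 × 0.0795
Δλ₁ = 0.1929 pm

For θ₂ = 107°:
Δλ₂ = 2.4263 × (1 - cos(107°))
Δλ₂ = 2.4263 × 1.2924
Δλ₂ = 3.1357 pm

The 107° angle produces the larger shift.
Ratio: 3.1357/0.1929 = 16.257

(Intermediate values are shown rounded; full precision is carried through to the final answer.)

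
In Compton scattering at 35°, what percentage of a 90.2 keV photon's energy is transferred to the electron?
0.0309 (or 3.09%)

Calculate initial and final photon energies:

Initial: E₀ = 90.2 keV → λ₀ = 13.7455 pm
Compton shift: Δλ = 0.4388 pm
Final wavelength: λ' = 14.1843 pm
Final energy: E' = 87.4096 keV

Fractional energy loss:
(E₀ - E')/E₀ = (90.2000 - 87.4096)/90.2000
= 2.7904/90.2000
= 0.0309
= 3.09%

(Intermediate values are shown rounded; full precision is carried through to the final answer.)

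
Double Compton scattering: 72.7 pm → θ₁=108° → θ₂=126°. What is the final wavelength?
79.7285 pm

Apply Compton shift twice:

First scattering at θ₁ = 108°:
Δλ₁ = λ_C(1 - cos(108°))
Δλ₁ = 2.4263 × 1.3090
Δλ₁ = 3.1761 pm

After first scattering:
λ₁ = 72.7 + 3.1761 = 75.8761 pm

Second scattering at θ₂ = 126°:
Δλ₂ = λ_C(1 - cos(126°))
Δλ₂ = 2.4263 × 1.5878
Δλ₂ = 3.8525 pm

Final wavelength:
λ₂ = 75.8761 + 3.8525 = 79.7285 pm

Total shift: Δλ_total = 3.1761 + 3.8525 = 7.0285 pm

(Intermediate values are shown rounded; full precision is carried through to the final answer.)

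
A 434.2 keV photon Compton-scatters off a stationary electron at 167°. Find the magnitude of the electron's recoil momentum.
3.1709e-22 kg·m/s

The electron is initially at rest, so by conservation of momentum:
p⃗_e = p⃗₀ − p⃗'  (incident photon momentum minus scattered photon momentum)

Photon momentum magnitudes (p = h/λ = E/c):
λ₀ = hc/E₀ = 2.8555 pm → p₀ = h/λ₀ = 2.3205e-22 kg·m/s
Δλ = λ_C(1 − cos 167°) = 4.7904 pm
λ' = 7.6459 pm → p' = h/λ' = 8.6662e-23 kg·m/s

The scattered photon makes angle θ = 167° with the incident direction, so by the law of cosines:
|p⃗_e|² = p₀² + p'² − 2p₀p'cos θ
|p⃗_e|² = (2.3205e-22)² + (8.6662e-23)² − 2·2.3205e-22·8.6662e-23·cos(167°)
|p⃗_e| = 3.1709e-22 kg·m/s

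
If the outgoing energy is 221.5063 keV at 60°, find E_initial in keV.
282.7999 keV

Convert final energy to wavelength (hc ≈ 1239.842 keV·pm):
λ' = hc/E' = 1239.842 / 221.5063 = 5.5973 pm

Calculate the Compton shift:
Δλ = λ_C(1 - cos(60°))
Δλ = 2.4263 × (1 - cos(60°))
Δλ = 1.2132 pm

Initial wavelength:
λ = λ' - Δλ = 5.5973 - 1.2132 = 4.3842 pm

Initial energy:
E = hc/λ = 1239.842 / 4.3842 = 282.7999 keV

(Intermediate values are shown rounded; full precision is carried through to the final answer.)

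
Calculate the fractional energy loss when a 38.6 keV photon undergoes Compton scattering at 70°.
0.0473 (or 4.73%)

Calculate initial and final photon energies:

Initial: E₀ = 38.6 keV → λ₀ = 32.1203 pm
Compton shift: Δλ = 1.5965 pm
Final wavelength: λ' = 33.7167 pm
Final energy: E' = 36.7723 keV

Fractional energy loss:
(E₀ - E')/E₀ = (38.6000 - 36.7723)/38.6000
= 1.8277/38.6000
= 0.0473
= 4.73%

(Intermediate values are shown rounded; full precision is carried through to the final answer.)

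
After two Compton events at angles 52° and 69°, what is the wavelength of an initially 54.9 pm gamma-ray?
57.3893 pm

Apply Compton shift twice:

First scattering at θ₁ = 52°:
Δλ₁ = λ_C(1 - cos(52°))
Δλ₁ = 2.4263 × 0.3843
Δλ₁ = 0.9325 pm

After first scattering:
λ₁ = 54.9 + 0.9325 = 55.8325 pm

Second scattering at θ₂ = 69°:
Δλ₂ = λ_C(1 - cos(69°))
Δλ₂ = 2.4263 × 0.6416
Δλ₂ = 1.5568 pm

Final wavelength:
λ₂ = 55.8325 + 1.5568 = 57.3893 pm

Total shift: Δλ_total = 0.9325 + 1.5568 = 2.4893 pm

(Intermediate values are shown rounded; full precision is carried through to the final answer.)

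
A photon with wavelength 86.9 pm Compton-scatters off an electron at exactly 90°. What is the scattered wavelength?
89.3263 pm

Using the Compton formula: λ' = λ + λ_C(1 − cos θ)

For θ = 90°, cos θ = 0 (exact) = 0.0000, so:
1 − cos 90° = 1 − (0) = 1.0000

Δλ = λ_C × 1.0000 = 2.4263 × 1.0000 = 2.4263 pm

λ' = 86.9 + 2.4263 = 89.3263 pm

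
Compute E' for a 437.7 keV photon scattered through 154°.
166.6523 keV

First convert energy to wavelength:
λ = hc/E, with hc ≈ 1239.842 keV·pm (i.e. 1239.842 eV·nm)

For E = 437.7 keV = 437700 eV:
λ = 1239.842 keV·pm / 437.7 keV
λ = 2.8326 pm

Calculate the Compton shift:
Δλ = λ_C(1 - cos(154°)) = 2.4263 × 1.8988
Δλ = 4.6071 pm

Final wavelength:
λ' = 2.8326 + 4.6071 = 7.4397 pm

Final energy:
E' = hc/λ' = 1239.842 / 7.4397 = 166.6523 keV

(Intermediate values are shown rounded; full precision is carried through to the final answer.)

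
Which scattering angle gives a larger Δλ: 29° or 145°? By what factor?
145° produces the larger shift by a factor of 14.509

Calculate both shifts using Δλ = λ_C(1 - cos θ):

For θ₁ = 29°:
Δλ₁ = 2.4263 × (1 - cos(29°))
Δλ₁ = 2.4263 × 0.1254
Δλ₁ = 0.3042 pm

For θ₂ = 145°:
Δλ₂ = 2.4263 × (1 - cos(145°))
Δλ₂ = 2.4263 × 1.8192
Δλ₂ = 4.4138 pm

The 145° angle produces the larger shift.
Ratio: 4.4138/0.3042 = 14.509

(Intermediate values are shown rounded; full precision is carried through to the final answer.)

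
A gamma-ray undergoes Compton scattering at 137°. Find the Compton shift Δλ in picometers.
4.2008 pm

Using the Compton scattering formula:
Δλ = λ_C(1 - cos θ)

where λ_C = h/(m_e·c) ≈ 2.4263 pm is the Compton wavelength of an electron.

For θ = 137°:
cos(137°) = -0.7314
1 - cos(137°) = 1.7314

Δλ = 2.4263 × 1.7314
Δλ = 4.2008 pm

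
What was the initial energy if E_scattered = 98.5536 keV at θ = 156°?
156.2000 keV

Convert final energy to wavelength (hc ≈ 1239.842 keV·pm):
λ' = hc/E' = 1239.842 / 98.5536 = 12.5804 pm

Calculate the Compton shift:
Δλ = λ_C(1 - cos(156°))
Δλ = 2.4263 × (1 - cos(156°))
Δλ = 4.6429 pm

Initial wavelength:
λ = λ' - Δλ = 12.5804 - 4.6429 = 7.9375 pm

Initial energy:
E = hc/λ = 1239.842 / 7.9375 = 156.2000 keV

(Intermediate values are shown rounded; full precision is carried through to the final answer.)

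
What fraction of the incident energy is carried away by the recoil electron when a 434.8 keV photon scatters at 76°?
0.3921 (or 39.21%)

Calculate initial and final photon energies:

Initial: E₀ = 434.8 keV → λ₀ = 2.8515 pm
Compton shift: Δλ = 1.8393 pm
Final wavelength: λ' = 4.6909 pm
Final energy: E' = 264.3104 keV

Fractional energy loss:
(E₀ - E')/E₀ = (434.8000 - 264.3104)/434.8000
= 170.4896/434.8000
= 0.3921
= 39.21%

(Intermediate values are shown rounded; full precision is carried through to the final answer.)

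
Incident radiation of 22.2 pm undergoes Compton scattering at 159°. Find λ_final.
26.8915 pm

Using the Compton scattering formula:
λ' = λ + Δλ = λ + λ_C(1 - cos θ)

Given:
- Initial wavelength λ = 22.2 pm
- Scattering angle θ = 159°
- Compton wavelength λ_C ≈ 2.4263 pm

Calculate the shift:
Δλ = 2.4263 × (1 - cos(159°))
Δλ = 2.4263 × 1.9336
Δλ = 4.6915 pm

Final wavelength:
λ' = 22.2 + 4.6915 = 26.8915 pm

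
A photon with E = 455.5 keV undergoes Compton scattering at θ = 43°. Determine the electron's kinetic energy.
88.0039 keV

By energy conservation: K_e = E_initial - E_final

First find the scattered photon energy:
Initial wavelength: λ = hc/E = 2.7219 pm
Compton shift: Δλ = λ_C(1 - cos(43°)) = 0.6518 pm
Final wavelength: λ' = 2.7219 + 0.6518 = 3.3738 pm
Final photon energy: E' = hc/λ' = 367.4961 keV

Electron kinetic energy:
K_e = E - E' = 455.5000 - 367.4961 = 88.0039 keV

(Intermediate values are shown rounded; full precision is carried through to the final answer.)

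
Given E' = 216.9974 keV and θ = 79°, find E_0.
330.6001 keV

Convert final energy to wavelength (hc ≈ 1239.842 keV·pm):
λ' = hc/E' = 1239.842 / 216.9974 = 5.7136 pm

Calculate the Compton shift:
Δλ = λ_C(1 - cos(79°))
Δλ = 2.4263 × (1 - cos(79°))
Δλ = 1.9633 pm

Initial wavelength:
λ = λ' - Δλ = 5.7136 - 1.9633 = 3.7503 pm

Initial energy:
E = hc/λ = 1239.842 / 3.7503 = 330.6001 keV

(Intermediate values are shown rounded; full precision is carried through to the final answer.)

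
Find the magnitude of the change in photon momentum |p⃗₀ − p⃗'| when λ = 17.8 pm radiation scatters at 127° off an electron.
6.0731e-23 kg·m/s

Photon momentum magnitude is p = h/λ.

Initial momentum:
p₀ = h/λ = 6.6261e-34/1.7800e-11 = 3.7225e-23 kg·m/s

After scattering:
λ' = λ + Δλ = 17.8 + 3.8865 = 21.6865 pm
p' = h/λ' = 6.6261e-34/2.1687e-11 = 3.0554e-23 kg·m/s

Momentum is a vector; the scattered photon's direction makes angle θ = 127° with the incident direction. The magnitude of the vector change Δp⃗ = p⃗₀ − p⃗' is found from the law of cosines:
|Δp⃗|² = p₀² + p'² − 2p₀p'cos θ
|Δp⃗|² = (3.7225e-23)² + (3.0554e-23)² − 2·3.7225e-23·3.0554e-23·cos(127°)
|Δp⃗| = 6.0731e-23 kg·m/s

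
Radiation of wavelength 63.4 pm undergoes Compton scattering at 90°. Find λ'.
65.8263 pm

Using the Compton formula: λ' = λ + λ_C(1 − cos θ)

For θ = 90°, cos θ = 0 (exact) = 0.0000, so:
1 − cos 90° = 1 − (0) = 1.0000

Δλ = λ_C × 1.0000 = 2.4263 × 1.0000 = 2.4263 pm

λ' = 63.4 + 2.4263 = 65.8263 pm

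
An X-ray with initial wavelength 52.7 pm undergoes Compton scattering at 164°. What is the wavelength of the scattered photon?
57.4586 pm

Using the Compton scattering formula:
λ' = λ + Δλ = λ + λ_C(1 - cos θ)

Given:
- Initial wavelength λ = 52.7 pm
- Scattering angle θ = 164°
- Compton wavelength λ_C ≈ 2.4263 pm

Calculate the shift:
Δλ = 2.4263 × (1 - cos(164°))
Δλ = 2.4263 × 1.9613
Δλ = 4.7586 pm

Final wavelength:
λ' = 52.7 + 4.7586 = 57.4586 pm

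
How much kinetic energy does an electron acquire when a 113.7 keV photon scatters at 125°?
29.4858 keV

By energy conservation: K_e = E_initial - E_final

First find the scattered photon energy:
Initial wavelength: λ = hc/E = 10.9045 pm
Compton shift: Δλ = λ_C(1 - cos(125°)) = 3.8180 pm
Final wavelength: λ' = 10.9045 + 3.8180 = 14.7225 pm
Final photon energy: E' = hc/λ' = 84.2142 keV

Electron kinetic energy:
K_e = E - E' = 113.7000 - 84.2142 = 29.4858 keV

(Intermediate values are shown rounded; full precision is carried through to the final answer.)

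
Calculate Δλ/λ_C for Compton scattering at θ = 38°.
0.2120 λ_C

The Compton shift formula is:
Δλ = λ_C(1 - cos θ)

Dividing both sides by λ_C:
Δλ/λ_C = 1 - cos θ

For θ = 38°:
Δλ/λ_C = 1 - cos(38°)
Δλ/λ_C = 1 - 0.7880
Δλ/λ_C = 0.2120

This means the shift is 0.2120 × λ_C = 0.5144 pm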